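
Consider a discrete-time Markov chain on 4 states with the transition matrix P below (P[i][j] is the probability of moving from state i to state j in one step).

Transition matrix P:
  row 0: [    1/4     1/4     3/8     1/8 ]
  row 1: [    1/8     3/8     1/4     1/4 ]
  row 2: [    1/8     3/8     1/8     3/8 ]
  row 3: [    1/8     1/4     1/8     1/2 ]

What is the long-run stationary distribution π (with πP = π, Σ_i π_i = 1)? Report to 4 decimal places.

Balance equations π_j = Σ_i π_i·P[i][j]:
  π_0 = 1/4·π_0 + 1/8·π_1 + 1/8·π_2 + 1/8·π_3
  π_1 = 1/4·π_0 + 3/8·π_1 + 3/8·π_2 + 1/4·π_3
  π_2 = 3/8·π_0 + 1/4·π_1 + 1/8·π_2 + 1/8·π_3
  normalize: π_0 + π_1 + π_2 + π_3 = 1
Solving the linear system gives exactly π = [1/7, 11/35, 1/5, 12/35].

π = [0.1429, 0.3143, 0.2000, 0.3429]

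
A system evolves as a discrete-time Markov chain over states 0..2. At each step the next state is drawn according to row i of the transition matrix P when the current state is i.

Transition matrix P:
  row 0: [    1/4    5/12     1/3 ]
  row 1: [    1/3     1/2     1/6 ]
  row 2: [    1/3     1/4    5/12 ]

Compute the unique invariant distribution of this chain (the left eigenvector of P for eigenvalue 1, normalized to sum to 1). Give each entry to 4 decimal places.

π = [0.3077, 0.4017, 0.2906]

Balance equations π_j = Σ_i π_i·P[i][j]:
  π_0 = 1/4·π_0 + 1/3·π_1 + 1/3·π_2
  π_1 = 5/12·π_0 + 1/2·π_1 + 1/4·π_2
  normalize: π_0 + π_1 + π_2 = 1
Solving the linear system gives exactly π = [4/13, 47/117, 34/117].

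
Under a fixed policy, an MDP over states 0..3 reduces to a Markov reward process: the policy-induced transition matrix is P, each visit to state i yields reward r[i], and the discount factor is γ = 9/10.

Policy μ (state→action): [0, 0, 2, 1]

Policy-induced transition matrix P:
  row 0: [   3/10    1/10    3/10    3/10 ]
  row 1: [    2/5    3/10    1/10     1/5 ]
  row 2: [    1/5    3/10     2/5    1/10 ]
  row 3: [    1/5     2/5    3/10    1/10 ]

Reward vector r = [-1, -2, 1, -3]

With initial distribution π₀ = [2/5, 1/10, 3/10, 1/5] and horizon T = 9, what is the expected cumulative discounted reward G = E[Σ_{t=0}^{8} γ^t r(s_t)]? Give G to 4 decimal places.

G = -6.3302

t=0: π = [0.4000, 0.1000, 0.3000, 0.2000], E[r] = -0.9000, γ^t·E[r] = -0.900000, running G = -0.900000
t=1: π = [0.2600, 0.2400, 0.3100, 0.1900], E[r] = -1.0000, γ^t·E[r] = -0.900000, running G = -1.800000
t=2: π = [0.2740, 0.2670, 0.2830, 0.1760], E[r] = -1.0530, γ^t·E[r] = -0.852930, running G = -2.652930
t=3: π = [0.2808, 0.2628, 0.2749, 0.1815], E[r] = -1.0760, γ^t·E[r] = -0.784404, running G = -3.437334
t=4: π = [0.2806, 0.2620, 0.2749, 0.1824], E[r] = -1.0770, γ^t·E[r] = -0.706626, running G = -4.143960
t=5: π = [0.2805, 0.2621, 0.2751, 0.1823], E[r] = -1.0766, γ^t·E[r] = -0.635710, running G = -4.779670
t=6: π = [0.2805, 0.2621, 0.2751, 0.1823], E[r] = -1.0766, γ^t·E[r] = -0.572136, running G = -5.351806
t=7: π = [0.2805, 0.2621, 0.2751, 0.1823], E[r] = -1.0766, γ^t·E[r] = -0.514930, running G = -5.866737
t=8: π = [0.2805, 0.2621, 0.2751, 0.1823], E[r] = -1.0766, γ^t·E[r] = -0.463437, running G = -6.330174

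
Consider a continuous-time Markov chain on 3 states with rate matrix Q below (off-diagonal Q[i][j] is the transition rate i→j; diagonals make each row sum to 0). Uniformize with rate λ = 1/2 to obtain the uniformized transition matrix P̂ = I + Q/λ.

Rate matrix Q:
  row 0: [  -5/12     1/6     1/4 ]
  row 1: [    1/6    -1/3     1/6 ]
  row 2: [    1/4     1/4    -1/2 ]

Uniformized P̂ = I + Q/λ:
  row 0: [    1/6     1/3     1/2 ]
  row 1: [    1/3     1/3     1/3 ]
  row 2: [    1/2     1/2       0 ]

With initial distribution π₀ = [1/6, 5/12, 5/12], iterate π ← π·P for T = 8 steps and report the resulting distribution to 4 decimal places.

t=0: π = [0.1667, 0.4167, 0.4167]
t=1: π = [0.3750, 0.4028, 0.2222]
t=2: π = [0.3079, 0.3704, 0.3218]
t=3: π = [0.3356, 0.3870, 0.2774]
t=4: π = [0.3236, 0.3796, 0.2968]
t=5: π = [0.3289, 0.3828, 0.2883]
t=6: π = [0.3266, 0.3814, 0.2920]
t=7: π = [0.3276, 0.3820, 0.2904]
t=8: π = [0.3271, 0.3817, 0.2911]

π = [0.3271, 0.3817, 0.2911]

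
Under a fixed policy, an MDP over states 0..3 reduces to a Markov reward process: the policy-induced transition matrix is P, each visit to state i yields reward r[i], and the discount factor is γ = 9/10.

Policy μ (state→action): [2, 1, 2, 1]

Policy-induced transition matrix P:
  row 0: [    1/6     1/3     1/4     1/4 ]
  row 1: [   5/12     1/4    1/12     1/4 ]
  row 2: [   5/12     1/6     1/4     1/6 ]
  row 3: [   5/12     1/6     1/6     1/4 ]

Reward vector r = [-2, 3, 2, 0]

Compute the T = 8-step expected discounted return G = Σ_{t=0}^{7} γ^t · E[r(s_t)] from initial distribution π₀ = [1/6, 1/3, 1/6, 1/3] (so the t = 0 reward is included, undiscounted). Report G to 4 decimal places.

t=0: π = [0.1667, 0.3333, 0.1667, 0.3333], E[r] = 1.0000, γ^t·E[r] = 1.000000, running G = 1.000000
t=1: π = [0.3750, 0.2222, 0.1667, 0.2361], E[r] = 0.2500, γ^t·E[r] = 0.225000, running G = 1.225000
t=2: π = [0.3229, 0.2477, 0.1933, 0.2361], E[r] = 0.4838, γ^t·E[r] = 0.391875, running G = 1.616875
t=3: π = [0.3359, 0.2411, 0.1890, 0.2339], E[r] = 0.4296, γ^t·E[r] = 0.313172, running G = 1.930047
t=4: π = [0.3327, 0.2428, 0.1903, 0.2342], E[r] = 0.4435, γ^t·E[r] = 0.290999, running G = 2.221046
t=5: π = [0.3335, 0.2423, 0.1900, 0.2341], E[r] = 0.4401, γ^t·E[r] = 0.259862, running G = 2.480908
t=6: π = [0.3333, 0.2424, 0.1901, 0.2342], E[r] = 0.4409, γ^t·E[r] = 0.234336, running G = 2.715244
t=7: π = [0.3333, 0.2424, 0.1901, 0.2342], E[r] = 0.4407, γ^t·E[r] = 0.210799, running G = 2.926042

G = 2.9260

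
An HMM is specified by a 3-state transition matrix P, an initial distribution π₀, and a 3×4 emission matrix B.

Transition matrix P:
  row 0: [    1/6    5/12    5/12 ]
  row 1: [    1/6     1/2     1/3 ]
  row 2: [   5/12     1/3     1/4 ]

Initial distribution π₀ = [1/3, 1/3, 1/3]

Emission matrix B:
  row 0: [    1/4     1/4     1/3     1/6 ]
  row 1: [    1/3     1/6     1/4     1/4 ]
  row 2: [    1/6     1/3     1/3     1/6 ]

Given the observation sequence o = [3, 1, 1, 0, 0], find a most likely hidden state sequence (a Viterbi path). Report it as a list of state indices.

path = [1, 2, 0, 1, 1]

t=0: δ = [5.556e-02, 8.333e-02, 5.556e-02]  (obs o_0=3)
t=1: δ = [5.787e-03, 6.944e-03, 9.259e-03]  ψ = [2, 1, 1]  (obs o_1=1)
t=2: δ = [9.645e-04, 5.787e-04, 8.038e-04]  ψ = [2, 1, 0]  (obs o_2=1)
t=3: δ = [8.372e-05, 1.340e-04, 6.698e-05]  ψ = [2, 0, 0]  (obs o_3=0)
t=4: δ = [6.977e-06, 2.233e-05, 7.442e-06]  ψ = [2, 1, 1]  (obs o_4=0)
backtrack: best end state = 1; path = [1, 2, 0, 1, 1]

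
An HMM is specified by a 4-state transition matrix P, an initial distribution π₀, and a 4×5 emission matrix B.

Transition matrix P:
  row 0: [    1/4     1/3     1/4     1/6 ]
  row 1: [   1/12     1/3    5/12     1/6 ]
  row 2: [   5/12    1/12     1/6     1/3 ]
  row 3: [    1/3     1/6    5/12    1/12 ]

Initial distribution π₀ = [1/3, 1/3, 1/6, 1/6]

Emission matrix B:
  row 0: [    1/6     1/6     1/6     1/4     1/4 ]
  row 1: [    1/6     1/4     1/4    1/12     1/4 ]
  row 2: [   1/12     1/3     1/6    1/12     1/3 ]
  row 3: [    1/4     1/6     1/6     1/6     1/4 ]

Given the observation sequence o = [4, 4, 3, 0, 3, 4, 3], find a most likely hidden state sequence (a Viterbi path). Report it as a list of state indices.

t=0: δ = [8.333e-02, 8.333e-02, 5.556e-02, 4.167e-02]  (obs o_0=4)
t=1: δ = [5.787e-03, 6.944e-03, 1.157e-02, 4.630e-03]  ψ = [2, 0, 1, 2]  (obs o_1=4)
t=2: δ = [1.206e-03, 1.929e-04, 2.411e-04, 6.430e-04]  ψ = [2, 1, 1, 2]  (obs o_2=3)
t=3: δ = [5.023e-05, 6.698e-05, 2.512e-05, 5.023e-05]  ψ = [0, 0, 0, 0]  (obs o_3=0)
t=4: δ = [4.186e-06, 1.861e-06, 2.326e-06, 1.861e-06]  ψ = [3, 1, 1, 1]  (obs o_4=3)
t=5: δ = [2.616e-07, 3.489e-07, 3.489e-07, 1.938e-07]  ψ = [0, 0, 0, 2]  (obs o_5=4)
t=6: δ = [3.634e-08, 9.690e-09, 1.211e-08, 1.938e-08]  ψ = [2, 1, 1, 2]  (obs o_6=3)
backtrack: best end state = 0; path = [1, 2, 0, 3, 0, 2, 0]

path = [1, 2, 0, 3, 0, 2, 0]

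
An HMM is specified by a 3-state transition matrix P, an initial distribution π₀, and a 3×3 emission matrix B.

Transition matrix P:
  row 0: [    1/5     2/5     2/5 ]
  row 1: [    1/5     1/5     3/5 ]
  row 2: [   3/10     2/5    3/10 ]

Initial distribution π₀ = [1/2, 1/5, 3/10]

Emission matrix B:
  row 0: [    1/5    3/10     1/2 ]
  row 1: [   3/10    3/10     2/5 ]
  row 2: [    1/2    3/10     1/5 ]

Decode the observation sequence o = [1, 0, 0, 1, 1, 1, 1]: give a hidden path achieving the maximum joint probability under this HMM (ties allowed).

path = [0, 1, 2, 1, 2, 1, 2]

t=0: δ = [1.500e-01, 6.000e-02, 9.000e-02]  (obs o_0=1)
t=1: δ = [6.000e-03, 1.800e-02, 3.000e-02]  ψ = [0, 0, 0]  (obs o_1=0)
t=2: δ = [1.800e-03, 3.600e-03, 5.400e-03]  ψ = [2, 2, 1]  (obs o_2=0)
t=3: δ = [4.860e-04, 6.480e-04, 6.480e-04]  ψ = [2, 2, 1]  (obs o_3=1)
t=4: δ = [5.832e-05, 7.776e-05, 1.166e-04]  ψ = [2, 2, 1]  (obs o_4=1)
t=5: δ = [1.050e-05, 1.400e-05, 1.400e-05]  ψ = [2, 2, 1]  (obs o_5=1)
t=6: δ = [1.260e-06, 1.680e-06, 2.519e-06]  ψ = [2, 2, 1]  (obs o_6=1)
backtrack: best end state = 2; path = [0, 1, 2, 1, 2, 1, 2]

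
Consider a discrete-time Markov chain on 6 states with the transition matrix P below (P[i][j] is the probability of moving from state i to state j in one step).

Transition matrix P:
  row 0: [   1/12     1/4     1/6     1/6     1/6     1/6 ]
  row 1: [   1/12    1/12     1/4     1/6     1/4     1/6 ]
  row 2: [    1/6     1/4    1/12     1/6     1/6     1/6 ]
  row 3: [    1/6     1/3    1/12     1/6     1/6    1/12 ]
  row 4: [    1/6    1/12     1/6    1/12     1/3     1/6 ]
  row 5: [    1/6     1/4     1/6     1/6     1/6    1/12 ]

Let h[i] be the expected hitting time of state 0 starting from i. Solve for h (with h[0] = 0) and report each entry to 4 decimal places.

h = [0.0000, 7.1104, 6.6429, 6.6818, 6.5455, 6.6429]

First-step conditioning: h[0] = 0; for i ≠ 0, h[i] = 1 + Σ_k P[i][k]·h[k].
  h[1] = 1 + 1/12·h[1] + 1/4·h[2] + 1/6·h[3] + 1/4·h[4] + 1/6·h[5]
  h[2] = 1 + 1/4·h[1] + 1/12·h[2] + 1/6·h[3] + 1/6·h[4] + 1/6·h[5]
  h[3] = 1 + 1/3·h[1] + 1/12·h[2] + 1/6·h[3] + 1/6·h[4] + 1/12·h[5]
  h[4] = 1 + 1/12·h[1] + 1/6·h[2] + 1/12·h[3] + 1/3·h[4] + 1/6·h[5]
  h[5] = 1 + 1/4·h[1] + 1/6·h[2] + 1/6·h[3] + 1/6·h[4] + 1/12·h[5]
Solving the 5×5 linear system over states ≠ 0 gives exactly h = [0, 1095/154, 93/14, 147/22, 72/11, 93/14] (h[0] = 0 is the target).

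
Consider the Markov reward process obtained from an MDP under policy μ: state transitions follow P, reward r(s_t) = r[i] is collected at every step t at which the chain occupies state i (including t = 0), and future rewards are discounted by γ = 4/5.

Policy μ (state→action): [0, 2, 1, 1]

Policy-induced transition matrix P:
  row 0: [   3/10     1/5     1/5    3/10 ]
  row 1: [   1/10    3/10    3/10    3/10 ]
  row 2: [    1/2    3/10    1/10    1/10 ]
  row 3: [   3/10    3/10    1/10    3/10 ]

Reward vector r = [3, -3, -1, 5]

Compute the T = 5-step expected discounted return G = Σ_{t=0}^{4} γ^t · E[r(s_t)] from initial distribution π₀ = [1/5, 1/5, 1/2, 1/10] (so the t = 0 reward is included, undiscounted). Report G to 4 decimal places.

t=0: π = [0.2000, 0.2000, 0.5000, 0.1000], E[r] = 0.0000, γ^t·E[r] = 0.000000, running G = 0.000000
t=1: π = [0.3600, 0.2800, 0.1600, 0.2000], E[r] = 1.0800, γ^t·E[r] = 0.864000, running G = 0.864000
t=2: π = [0.2760, 0.2640, 0.1920, 0.2680], E[r] = 1.1840, γ^t·E[r] = 0.757760, running G = 1.621760
t=3: π = [0.2856, 0.2724, 0.1804, 0.2616], E[r] = 1.1672, γ^t·E[r] = 0.597606, running G = 2.219366
t=4: π = [0.2816, 0.2714, 0.1830, 0.2639], E[r] = 1.1670, γ^t·E[r] = 0.478020, running G = 2.697386

G = 2.6974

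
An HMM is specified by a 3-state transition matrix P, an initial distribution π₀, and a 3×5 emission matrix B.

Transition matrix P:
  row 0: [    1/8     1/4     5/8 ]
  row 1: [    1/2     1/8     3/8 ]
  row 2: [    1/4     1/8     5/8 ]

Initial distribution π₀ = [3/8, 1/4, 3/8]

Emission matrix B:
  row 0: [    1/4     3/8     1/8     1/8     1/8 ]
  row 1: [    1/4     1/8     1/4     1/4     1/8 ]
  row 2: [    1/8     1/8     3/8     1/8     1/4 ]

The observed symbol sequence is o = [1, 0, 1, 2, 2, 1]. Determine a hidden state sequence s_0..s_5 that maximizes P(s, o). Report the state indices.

path = [0, 1, 0, 2, 2, 0]

t=0: δ = [1.406e-01, 3.125e-02, 4.688e-02]  (obs o_0=1)
t=1: δ = [4.395e-03, 8.789e-03, 1.099e-02]  ψ = [0, 0, 0]  (obs o_1=0)
t=2: δ = [1.648e-03, 1.717e-04, 8.583e-04]  ψ = [1, 2, 2]  (obs o_2=1)
t=3: δ = [2.682e-05, 1.030e-04, 3.862e-04]  ψ = [2, 0, 0]  (obs o_3=2)
t=4: δ = [1.207e-05, 1.207e-05, 9.052e-05]  ψ = [2, 2, 2]  (obs o_4=2)
t=5: δ = [8.487e-06, 1.414e-06, 7.072e-06]  ψ = [2, 2, 2]  (obs o_5=1)
backtrack: best end state = 0; path = [0, 1, 0, 2, 2, 0]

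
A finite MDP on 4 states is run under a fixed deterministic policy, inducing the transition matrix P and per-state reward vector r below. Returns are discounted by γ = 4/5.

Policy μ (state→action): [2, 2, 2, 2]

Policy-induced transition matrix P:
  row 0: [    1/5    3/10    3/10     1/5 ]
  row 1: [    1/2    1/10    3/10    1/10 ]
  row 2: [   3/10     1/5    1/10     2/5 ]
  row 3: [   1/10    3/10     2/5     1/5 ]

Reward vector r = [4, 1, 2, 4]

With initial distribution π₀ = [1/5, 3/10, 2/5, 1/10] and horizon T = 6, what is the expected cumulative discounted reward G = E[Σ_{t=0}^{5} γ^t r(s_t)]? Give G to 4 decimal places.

t=0: π = [0.2000, 0.3000, 0.4000, 0.1000], E[r] = 2.3000, γ^t·E[r] = 2.300000, running G = 2.300000
t=1: π = [0.3200, 0.2000, 0.2300, 0.2500], E[r] = 2.9400, γ^t·E[r] = 2.352000, running G = 4.652000
t=2: π = [0.2580, 0.2370, 0.2790, 0.2260], E[r] = 2.7310, γ^t·E[r] = 1.747840, running G = 6.399840
t=3: π = [0.2764, 0.2247, 0.2668, 0.2321], E[r] = 2.7923, γ^t·E[r] = 1.429658, running G = 7.829498
t=4: π = [0.2709, 0.2284, 0.2699, 0.2309], E[r] = 2.7752, γ^t·E[r] = 1.136706, running G = 8.966203
t=5: π = [0.2724, 0.2273, 0.2691, 0.2311], E[r] = 2.7797, γ^t·E[r] = 0.910867, running G = 9.877070

G = 9.8771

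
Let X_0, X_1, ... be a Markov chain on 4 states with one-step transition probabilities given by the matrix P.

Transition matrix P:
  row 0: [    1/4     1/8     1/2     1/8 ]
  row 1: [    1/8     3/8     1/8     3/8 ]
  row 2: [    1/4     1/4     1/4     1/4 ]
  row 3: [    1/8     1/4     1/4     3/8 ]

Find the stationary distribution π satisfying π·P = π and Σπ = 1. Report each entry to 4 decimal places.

π = [0.1804, 0.2599, 0.2626, 0.2971]

Balance equations π_j = Σ_i π_i·P[i][j]:
  π_0 = 1/4·π_0 + 1/8·π_1 + 1/4·π_2 + 1/8·π_3
  π_1 = 1/8·π_0 + 3/8·π_1 + 1/4·π_2 + 1/4·π_3
  π_2 = 1/2·π_0 + 1/8·π_1 + 1/4·π_2 + 1/4·π_3
  normalize: π_0 + π_1 + π_2 + π_3 = 1
Solving the linear system gives exactly π = [68/377, 98/377, 99/377, 112/377].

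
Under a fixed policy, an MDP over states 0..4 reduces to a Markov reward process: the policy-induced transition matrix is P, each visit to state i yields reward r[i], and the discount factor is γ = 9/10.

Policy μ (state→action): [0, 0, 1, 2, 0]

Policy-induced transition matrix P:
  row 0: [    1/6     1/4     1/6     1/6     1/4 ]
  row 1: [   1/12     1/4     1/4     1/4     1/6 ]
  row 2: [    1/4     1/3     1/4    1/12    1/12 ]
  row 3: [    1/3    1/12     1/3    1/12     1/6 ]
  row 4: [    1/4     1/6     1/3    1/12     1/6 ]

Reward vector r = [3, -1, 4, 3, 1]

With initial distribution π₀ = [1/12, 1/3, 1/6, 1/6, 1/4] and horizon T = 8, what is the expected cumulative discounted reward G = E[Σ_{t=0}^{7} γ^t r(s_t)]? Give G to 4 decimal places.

t=0: π = [0.0833, 0.3333, 0.1667, 0.1667, 0.2500], E[r] = 1.3333, γ^t·E[r] = 1.333333, running G = 1.333333
t=1: π = [0.2014, 0.2153, 0.2778, 0.1458, 0.1597], E[r] = 2.0972, γ^t·E[r] = 1.887500, running G = 3.220833
t=2: π = [0.2095, 0.2355, 0.2587, 0.1360, 0.1603], E[r] = 1.9959, γ^t·E[r] = 1.616719, running G = 4.837552
t=3: π = [0.2046, 0.2355, 0.2572, 0.1400, 0.1626], E[r] = 1.9900, γ^t·E[r] = 1.450688, running G = 6.288240
t=4: π = [0.2054, 0.2345, 0.2582, 0.1396, 0.1623], E[r] = 1.9954, γ^t·E[r] = 1.309189, running G = 7.597428
t=5: π = [0.2054, 0.2347, 0.2580, 0.1395, 0.1623], E[r] = 1.9946, γ^t·E[r] = 1.177819, running G = 8.775247
t=6: π = [0.2054, 0.2347, 0.2580, 0.1396, 0.1623], E[r] = 1.9946, γ^t·E[r] = 1.059994, running G = 9.835241
t=7: π = [0.2054, 0.2347, 0.2580, 0.1396, 0.1623], E[r] = 1.9946, γ^t·E[r] = 0.954016, running G = 10.789257

G = 10.7893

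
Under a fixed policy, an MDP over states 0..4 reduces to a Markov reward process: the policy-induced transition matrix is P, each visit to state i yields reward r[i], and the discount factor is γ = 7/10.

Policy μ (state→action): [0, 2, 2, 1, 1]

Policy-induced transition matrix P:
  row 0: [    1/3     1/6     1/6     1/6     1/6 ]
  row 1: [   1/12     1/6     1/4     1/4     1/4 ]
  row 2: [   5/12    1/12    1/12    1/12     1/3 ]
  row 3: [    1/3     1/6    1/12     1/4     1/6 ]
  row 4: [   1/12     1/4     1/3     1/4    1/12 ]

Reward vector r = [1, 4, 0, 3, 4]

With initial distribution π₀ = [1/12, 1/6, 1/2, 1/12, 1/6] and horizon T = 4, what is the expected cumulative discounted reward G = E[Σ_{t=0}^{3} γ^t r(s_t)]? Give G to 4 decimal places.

G = 5.2033

t=0: π = [0.0833, 0.1667, 0.5000, 0.0833, 0.1667], E[r] = 1.6667, γ^t·E[r] = 1.666667, running G = 1.666667
t=1: π = [0.2917, 0.1389, 0.1597, 0.1597, 0.2500], E[r] = 2.3264, γ^t·E[r] = 1.628472, running G = 3.295139
t=2: π = [0.2494, 0.1742, 0.1933, 0.1991, 0.1840], E[r] = 2.2795, γ^t·E[r] = 1.116962, running G = 4.412101
t=3: π = [0.2599, 0.1659, 0.1792, 0.1970, 0.1981], E[r] = 2.3067, γ^t·E[r] = 0.791203, running G = 5.203303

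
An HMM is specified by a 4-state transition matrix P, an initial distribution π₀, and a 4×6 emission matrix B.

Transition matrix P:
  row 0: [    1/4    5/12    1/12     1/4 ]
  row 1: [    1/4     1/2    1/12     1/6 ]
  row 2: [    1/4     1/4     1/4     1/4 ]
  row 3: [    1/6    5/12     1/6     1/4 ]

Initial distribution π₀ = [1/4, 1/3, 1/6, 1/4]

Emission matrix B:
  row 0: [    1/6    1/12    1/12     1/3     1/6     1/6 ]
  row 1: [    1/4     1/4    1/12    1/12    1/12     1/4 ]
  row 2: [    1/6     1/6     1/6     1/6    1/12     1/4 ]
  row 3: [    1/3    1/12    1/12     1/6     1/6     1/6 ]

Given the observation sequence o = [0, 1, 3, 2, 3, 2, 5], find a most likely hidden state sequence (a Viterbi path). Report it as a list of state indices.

t=0: δ = [4.167e-02, 8.333e-02, 2.778e-02, 8.333e-02]  (obs o_0=0)
t=1: δ = [1.736e-03, 1.042e-02, 2.315e-03, 1.736e-03]  ψ = [1, 1, 3, 3]  (obs o_1=1)
t=2: δ = [8.681e-04, 4.340e-04, 1.447e-04, 2.894e-04]  ψ = [1, 1, 1, 1]  (obs o_2=3)
t=3: δ = [1.808e-05, 3.014e-05, 1.206e-05, 1.808e-05]  ψ = [0, 0, 0, 0]  (obs o_3=2)
t=4: δ = [2.512e-06, 1.256e-06, 5.023e-07, 8.372e-07]  ψ = [1, 1, 2, 1]  (obs o_4=3)
t=5: δ = [5.233e-08, 8.721e-08, 3.489e-08, 5.233e-08]  ψ = [0, 0, 0, 0]  (obs o_5=2)
t=6: δ = [3.634e-09, 1.090e-08, 2.180e-09, 2.423e-09]  ψ = [1, 1, 2, 1]  (obs o_6=5)
backtrack: best end state = 1; path = [1, 1, 0, 1, 0, 1, 1]

path = [1, 1, 0, 1, 0, 1, 1]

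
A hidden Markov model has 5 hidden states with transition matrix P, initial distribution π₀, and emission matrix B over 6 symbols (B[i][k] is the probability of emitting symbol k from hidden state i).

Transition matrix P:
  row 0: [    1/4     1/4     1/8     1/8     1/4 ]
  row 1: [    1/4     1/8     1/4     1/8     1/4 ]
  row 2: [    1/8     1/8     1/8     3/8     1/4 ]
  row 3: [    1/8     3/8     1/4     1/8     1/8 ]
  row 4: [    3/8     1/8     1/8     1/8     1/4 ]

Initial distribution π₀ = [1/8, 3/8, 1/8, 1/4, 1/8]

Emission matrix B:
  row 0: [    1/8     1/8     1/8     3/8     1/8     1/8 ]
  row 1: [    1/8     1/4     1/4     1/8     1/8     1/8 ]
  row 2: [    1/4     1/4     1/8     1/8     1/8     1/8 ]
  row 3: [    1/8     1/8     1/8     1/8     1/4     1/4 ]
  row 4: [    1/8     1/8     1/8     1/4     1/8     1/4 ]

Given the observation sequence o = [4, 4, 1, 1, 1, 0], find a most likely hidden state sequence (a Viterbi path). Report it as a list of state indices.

path = [3, 1, 2, 3, 1, 2]

t=0: δ = [1.562e-02, 4.688e-02, 1.562e-02, 6.250e-02, 1.562e-02]  (obs o_0=4)
t=1: δ = [1.465e-03, 2.930e-03, 1.953e-03, 1.953e-03, 1.465e-03]  ψ = [1, 3, 3, 3, 1]  (obs o_1=4)
t=2: δ = [9.155e-05, 1.831e-04, 1.831e-04, 9.155e-05, 9.155e-05]  ψ = [1, 3, 1, 2, 1]  (obs o_2=1)
t=3: δ = [5.722e-06, 8.583e-06, 1.144e-05, 8.583e-06, 5.722e-06]  ψ = [1, 3, 1, 2, 1]  (obs o_3=1)
t=4: δ = [2.682e-07, 8.047e-07, 5.364e-07, 5.364e-07, 3.576e-07]  ψ = [1, 3, 1, 2, 2]  (obs o_4=1)
t=5: δ = [2.515e-08, 2.515e-08, 5.029e-08, 2.515e-08, 2.515e-08]  ψ = [1, 3, 1, 2, 1]  (obs o_5=0)
backtrack: best end state = 2; path = [3, 1, 2, 3, 1, 2]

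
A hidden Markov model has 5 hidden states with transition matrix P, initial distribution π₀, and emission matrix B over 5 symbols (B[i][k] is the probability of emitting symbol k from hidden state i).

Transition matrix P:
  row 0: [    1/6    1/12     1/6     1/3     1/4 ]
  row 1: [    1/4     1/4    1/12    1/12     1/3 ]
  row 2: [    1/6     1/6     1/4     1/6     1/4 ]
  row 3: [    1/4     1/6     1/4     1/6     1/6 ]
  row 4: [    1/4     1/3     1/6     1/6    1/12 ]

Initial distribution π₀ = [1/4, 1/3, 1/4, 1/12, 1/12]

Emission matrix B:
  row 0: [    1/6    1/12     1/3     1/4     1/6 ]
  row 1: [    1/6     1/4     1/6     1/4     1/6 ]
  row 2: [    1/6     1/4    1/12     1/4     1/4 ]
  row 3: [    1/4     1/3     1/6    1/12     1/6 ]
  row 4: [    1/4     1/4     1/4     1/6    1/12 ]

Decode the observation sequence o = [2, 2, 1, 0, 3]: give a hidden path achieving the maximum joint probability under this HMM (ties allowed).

t=0: δ = [8.333e-02, 5.556e-02, 2.083e-02, 1.389e-02, 2.083e-02]  (obs o_0=2)
t=1: δ = [4.630e-03, 2.315e-03, 1.157e-03, 4.630e-03, 5.208e-03]  ψ = [0, 1, 0, 0, 0]  (obs o_1=2)
t=2: δ = [1.085e-04, 4.340e-04, 2.894e-04, 5.144e-04, 2.894e-04]  ψ = [4, 4, 3, 0, 0]  (obs o_2=1)
t=3: δ = [2.143e-05, 1.808e-05, 2.143e-05, 2.143e-05, 3.617e-05]  ψ = [3, 1, 3, 3, 1]  (obs o_3=0)
t=4: δ = [2.261e-06, 3.014e-06, 1.507e-06, 5.954e-07, 1.005e-06]  ψ = [4, 4, 4, 0, 1]  (obs o_4=3)
backtrack: best end state = 1; path = [0, 4, 1, 4, 1]

path = [0, 4, 1, 4, 1]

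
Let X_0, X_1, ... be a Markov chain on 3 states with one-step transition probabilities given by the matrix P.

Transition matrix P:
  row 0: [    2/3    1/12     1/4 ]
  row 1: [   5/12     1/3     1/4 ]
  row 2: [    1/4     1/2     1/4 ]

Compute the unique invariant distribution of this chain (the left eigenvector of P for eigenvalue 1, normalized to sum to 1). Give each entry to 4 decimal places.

π = [0.5000, 0.2500, 0.2500]

Balance equations π_j = Σ_i π_i·P[i][j]:
  π_0 = 2/3·π_0 + 5/12·π_1 + 1/4·π_2
  π_1 = 1/12·π_0 + 1/3·π_1 + 1/2·π_2
  normalize: π_0 + π_1 + π_2 = 1
Solving the linear system gives exactly π = [1/2, 1/4, 1/4].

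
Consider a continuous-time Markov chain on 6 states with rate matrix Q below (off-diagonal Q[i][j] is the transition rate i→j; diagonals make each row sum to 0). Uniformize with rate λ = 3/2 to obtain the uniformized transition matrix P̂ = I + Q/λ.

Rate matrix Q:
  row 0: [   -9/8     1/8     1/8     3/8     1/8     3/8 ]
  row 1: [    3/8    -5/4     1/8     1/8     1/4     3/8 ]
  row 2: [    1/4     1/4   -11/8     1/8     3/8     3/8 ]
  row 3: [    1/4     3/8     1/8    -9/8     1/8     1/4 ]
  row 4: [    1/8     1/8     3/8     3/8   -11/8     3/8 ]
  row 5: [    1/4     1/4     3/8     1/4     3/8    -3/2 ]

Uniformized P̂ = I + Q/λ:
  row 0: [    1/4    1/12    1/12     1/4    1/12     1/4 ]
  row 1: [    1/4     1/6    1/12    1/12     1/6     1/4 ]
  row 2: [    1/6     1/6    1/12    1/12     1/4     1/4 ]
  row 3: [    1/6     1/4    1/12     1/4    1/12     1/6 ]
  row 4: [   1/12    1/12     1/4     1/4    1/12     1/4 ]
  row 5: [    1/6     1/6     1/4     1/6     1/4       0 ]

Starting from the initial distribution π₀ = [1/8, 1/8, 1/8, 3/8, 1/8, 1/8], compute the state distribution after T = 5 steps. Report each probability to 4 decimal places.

t=0: π = [0.1250, 0.1250, 0.1250, 0.3750, 0.1250, 0.1250]
t=1: π = [0.1771, 0.1771, 0.1250, 0.1979, 0.1354, 0.1875]
t=2: π = [0.1849, 0.1571, 0.1372, 0.1840, 0.1502, 0.1866]
t=3: π = [0.1827, 0.1541, 0.1395, 0.1854, 0.1504, 0.1880]
t=4: π = [0.1822, 0.1544, 0.1397, 0.1854, 0.1508, 0.1875]
t=5: π = [0.1822, 0.1544, 0.1397, 0.1854, 0.1507, 0.1877]

π = [0.1822, 0.1544, 0.1397, 0.1854, 0.1507, 0.1877]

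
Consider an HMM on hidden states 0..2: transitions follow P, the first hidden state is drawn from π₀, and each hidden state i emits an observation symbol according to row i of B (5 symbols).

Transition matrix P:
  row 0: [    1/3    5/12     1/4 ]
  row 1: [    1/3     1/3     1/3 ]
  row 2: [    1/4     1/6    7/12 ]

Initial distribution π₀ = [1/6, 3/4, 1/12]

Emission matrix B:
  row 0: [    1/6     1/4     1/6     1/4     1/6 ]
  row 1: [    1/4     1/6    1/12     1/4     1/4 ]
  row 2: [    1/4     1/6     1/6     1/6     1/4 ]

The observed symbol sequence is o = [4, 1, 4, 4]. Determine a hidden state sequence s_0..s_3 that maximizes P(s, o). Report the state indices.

path = [1, 2, 2, 2]

t=0: δ = [2.778e-02, 1.875e-01, 2.083e-02]  (obs o_0=4)
t=1: δ = [1.562e-02, 1.042e-02, 1.042e-02]  ψ = [1, 1, 1]  (obs o_1=1)
t=2: δ = [8.681e-04, 1.628e-03, 1.519e-03]  ψ = [0, 0, 2]  (obs o_2=4)
t=3: δ = [9.042e-05, 1.356e-04, 2.215e-04]  ψ = [1, 1, 2]  (obs o_3=4)
backtrack: best end state = 2; path = [1, 2, 2, 2]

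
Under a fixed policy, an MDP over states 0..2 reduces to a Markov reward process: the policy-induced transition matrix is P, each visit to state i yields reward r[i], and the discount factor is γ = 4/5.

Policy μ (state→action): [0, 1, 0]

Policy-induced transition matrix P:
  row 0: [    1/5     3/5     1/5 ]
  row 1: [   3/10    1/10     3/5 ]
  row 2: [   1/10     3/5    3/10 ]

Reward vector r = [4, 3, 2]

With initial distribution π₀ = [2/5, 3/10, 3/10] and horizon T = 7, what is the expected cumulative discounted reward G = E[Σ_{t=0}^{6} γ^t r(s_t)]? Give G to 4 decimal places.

G = 11.4025

t=0: π = [0.4000, 0.3000, 0.3000], E[r] = 3.1000, γ^t·E[r] = 3.100000, running G = 3.100000
t=1: π = [0.2000, 0.4500, 0.3500], E[r] = 2.8500, γ^t·E[r] = 2.280000, running G = 5.380000
t=2: π = [0.2100, 0.3750, 0.4150], E[r] = 2.7950, γ^t·E[r] = 1.788800, running G = 7.168800
t=3: π = [0.1960, 0.4125, 0.3915], E[r] = 2.8045, γ^t·E[r] = 1.435904, running G = 8.604704
t=4: π = [0.2021, 0.3938, 0.4042], E[r] = 2.7980, γ^t·E[r] = 1.146040, running G = 9.750744
t=5: π = [0.1990, 0.4031, 0.3979], E[r] = 2.8010, γ^t·E[r] = 0.917846, running G = 10.668591
t=6: π = [0.2005, 0.3984, 0.4010], E[r] = 2.7995, γ^t·E[r] = 0.733867, running G = 11.402457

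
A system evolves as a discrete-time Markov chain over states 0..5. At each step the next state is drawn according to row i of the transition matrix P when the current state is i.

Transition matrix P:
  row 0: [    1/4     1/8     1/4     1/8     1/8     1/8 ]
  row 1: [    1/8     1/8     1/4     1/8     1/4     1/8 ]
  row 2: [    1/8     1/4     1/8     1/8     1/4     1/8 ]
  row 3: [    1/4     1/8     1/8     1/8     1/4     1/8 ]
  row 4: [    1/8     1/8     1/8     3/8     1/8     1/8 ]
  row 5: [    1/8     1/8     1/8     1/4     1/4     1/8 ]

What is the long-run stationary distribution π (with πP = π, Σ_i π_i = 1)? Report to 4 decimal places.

Balance equations π_j = Σ_i π_i·P[i][j]:
  π_0 = 1/4·π_0 + 1/8·π_1 + 1/8·π_2 + 1/4·π_3 + 1/8·π_4 + 1/8·π_5
  π_1 = 1/8·π_0 + 1/8·π_1 + 1/4·π_2 + 1/8·π_3 + 1/8·π_4 + 1/8·π_5
  π_2 = 1/4·π_0 + 1/4·π_1 + 1/8·π_2 + 1/8·π_3 + 1/8·π_4 + 1/8·π_5
  π_3 = 1/8·π_0 + 1/8·π_1 + 1/8·π_2 + 1/8·π_3 + 3/8·π_4 + 1/4·π_5
  π_4 = 1/8·π_0 + 1/4·π_1 + 1/4·π_2 + 1/4·π_3 + 1/8·π_4 + 1/4·π_5
  normalize: π_0 + π_1 + π_2 + π_3 + π_4 + π_5 = 1
Solving the linear system gives exactly π = [689/4048, 5303/36432, 749/4554, 775/4048, 823/4048, 1/8].

π = [0.1702, 0.1456, 0.1645, 0.1915, 0.2033, 0.1250]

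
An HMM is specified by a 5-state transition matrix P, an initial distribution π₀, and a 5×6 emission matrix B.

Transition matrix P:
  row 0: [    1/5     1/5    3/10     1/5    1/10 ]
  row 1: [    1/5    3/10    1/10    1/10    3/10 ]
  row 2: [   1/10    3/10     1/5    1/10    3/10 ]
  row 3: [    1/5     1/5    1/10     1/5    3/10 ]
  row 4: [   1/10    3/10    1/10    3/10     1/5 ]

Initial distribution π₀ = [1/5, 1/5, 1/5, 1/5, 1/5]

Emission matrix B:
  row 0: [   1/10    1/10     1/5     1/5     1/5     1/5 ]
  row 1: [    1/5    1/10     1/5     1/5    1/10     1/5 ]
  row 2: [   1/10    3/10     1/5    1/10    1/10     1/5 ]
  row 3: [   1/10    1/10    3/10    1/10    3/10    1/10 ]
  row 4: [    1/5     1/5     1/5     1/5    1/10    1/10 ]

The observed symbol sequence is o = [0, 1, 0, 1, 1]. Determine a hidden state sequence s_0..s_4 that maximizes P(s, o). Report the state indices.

path = [1, 4, 1, 4, 4]

t=0: δ = [2.000e-02, 4.000e-02, 2.000e-02, 2.000e-02, 4.000e-02]  (obs o_0=0)
t=1: δ = [8.000e-04, 1.200e-03, 1.800e-03, 1.200e-03, 2.400e-03]  ψ = [1, 1, 0, 4, 1]  (obs o_1=1)
t=2: δ = [2.400e-05, 1.440e-04, 3.600e-05, 7.200e-05, 1.080e-04]  ψ = [1, 4, 2, 4, 2]  (obs o_2=0)
t=3: δ = [2.880e-06, 4.320e-06, 4.320e-06, 3.240e-06, 8.640e-06]  ψ = [1, 1, 1, 4, 1]  (obs o_3=1)
t=4: δ = [8.640e-08, 2.592e-07, 2.592e-07, 2.592e-07, 3.456e-07]  ψ = [1, 4, 0, 4, 4]  (obs o_4=1)
backtrack: best end state = 4; path = [1, 4, 1, 4, 4]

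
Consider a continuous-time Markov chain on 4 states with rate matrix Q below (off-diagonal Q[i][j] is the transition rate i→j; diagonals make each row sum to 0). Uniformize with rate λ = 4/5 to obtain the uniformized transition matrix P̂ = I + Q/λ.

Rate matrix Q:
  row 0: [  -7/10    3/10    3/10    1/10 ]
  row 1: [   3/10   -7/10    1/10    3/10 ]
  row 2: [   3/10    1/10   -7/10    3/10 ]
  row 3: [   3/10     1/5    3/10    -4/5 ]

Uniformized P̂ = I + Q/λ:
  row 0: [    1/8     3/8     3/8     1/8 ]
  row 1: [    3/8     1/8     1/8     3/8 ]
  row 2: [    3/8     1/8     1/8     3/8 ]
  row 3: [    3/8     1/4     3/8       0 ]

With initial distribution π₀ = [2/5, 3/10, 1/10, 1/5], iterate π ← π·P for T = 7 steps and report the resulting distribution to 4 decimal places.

t=0: π = [0.4000, 0.3000, 0.1000, 0.2000]
t=1: π = [0.2750, 0.2500, 0.2750, 0.2000]
t=2: π = [0.3063, 0.2188, 0.2438, 0.2313]
t=3: π = [0.2984, 0.2305, 0.2594, 0.2117]
t=4: π = [0.3004, 0.2261, 0.2525, 0.2210]
t=5: π = [0.2999, 0.2277, 0.2553, 0.2170]
t=6: π = [0.3000, 0.2271, 0.2542, 0.2186]
t=7: π = [0.3000, 0.2273, 0.2547, 0.2180]

π = [0.3000, 0.2273, 0.2547, 0.2180]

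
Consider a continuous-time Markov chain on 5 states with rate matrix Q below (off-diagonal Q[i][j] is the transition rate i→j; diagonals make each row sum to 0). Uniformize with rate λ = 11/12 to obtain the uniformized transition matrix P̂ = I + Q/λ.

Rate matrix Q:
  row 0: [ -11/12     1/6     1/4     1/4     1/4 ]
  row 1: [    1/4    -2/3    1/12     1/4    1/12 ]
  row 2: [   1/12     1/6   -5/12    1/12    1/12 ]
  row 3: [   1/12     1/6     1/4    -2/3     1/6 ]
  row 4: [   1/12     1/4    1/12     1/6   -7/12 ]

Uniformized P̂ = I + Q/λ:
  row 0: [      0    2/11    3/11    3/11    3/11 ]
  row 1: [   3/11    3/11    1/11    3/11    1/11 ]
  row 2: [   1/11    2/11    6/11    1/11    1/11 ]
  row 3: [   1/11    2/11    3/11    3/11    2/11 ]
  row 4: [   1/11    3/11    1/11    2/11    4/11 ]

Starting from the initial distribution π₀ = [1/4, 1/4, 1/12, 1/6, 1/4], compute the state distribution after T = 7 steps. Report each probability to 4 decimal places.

π = [0.1197, 0.2181, 0.2751, 0.2063, 0.1808]

t=0: π = [0.2500, 0.2500, 0.0833, 0.1667, 0.2500]
t=1: π = [0.1136, 0.2273, 0.2045, 0.2348, 0.2197]
t=2: π = [0.1219, 0.2225, 0.2472, 0.2156, 0.1928]
t=3: π = [0.1203, 0.2196, 0.2647, 0.2102, 0.1853]
t=4: π = [0.1199, 0.2186, 0.2713, 0.2078, 0.1824]
t=5: π = [0.1198, 0.2183, 0.2738, 0.2068, 0.1813]
t=6: π = [0.1197, 0.2181, 0.2747, 0.2065, 0.1809]
t=7: π = [0.1197, 0.2181, 0.2751, 0.2063, 0.1808]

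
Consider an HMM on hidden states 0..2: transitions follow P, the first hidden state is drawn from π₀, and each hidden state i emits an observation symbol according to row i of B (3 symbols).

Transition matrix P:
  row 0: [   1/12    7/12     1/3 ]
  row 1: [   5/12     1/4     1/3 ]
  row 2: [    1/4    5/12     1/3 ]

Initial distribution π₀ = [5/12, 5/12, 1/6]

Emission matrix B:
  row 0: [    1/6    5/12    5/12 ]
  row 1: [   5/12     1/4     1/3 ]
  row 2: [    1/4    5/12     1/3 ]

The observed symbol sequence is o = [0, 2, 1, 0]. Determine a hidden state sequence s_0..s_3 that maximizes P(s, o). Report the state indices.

t=0: δ = [6.944e-02, 1.736e-01, 4.167e-02]  (obs o_0=0)
t=1: δ = [3.014e-02, 1.447e-02, 1.929e-02]  ψ = [1, 1, 1]  (obs o_1=2)
t=2: δ = [2.512e-03, 4.396e-03, 4.186e-03]  ψ = [1, 0, 0]  (obs o_2=1)
t=3: δ = [3.052e-04, 7.268e-04, 3.663e-04]  ψ = [1, 2, 1]  (obs o_3=0)
backtrack: best end state = 1; path = [1, 0, 2, 1]

path = [1, 0, 2, 1]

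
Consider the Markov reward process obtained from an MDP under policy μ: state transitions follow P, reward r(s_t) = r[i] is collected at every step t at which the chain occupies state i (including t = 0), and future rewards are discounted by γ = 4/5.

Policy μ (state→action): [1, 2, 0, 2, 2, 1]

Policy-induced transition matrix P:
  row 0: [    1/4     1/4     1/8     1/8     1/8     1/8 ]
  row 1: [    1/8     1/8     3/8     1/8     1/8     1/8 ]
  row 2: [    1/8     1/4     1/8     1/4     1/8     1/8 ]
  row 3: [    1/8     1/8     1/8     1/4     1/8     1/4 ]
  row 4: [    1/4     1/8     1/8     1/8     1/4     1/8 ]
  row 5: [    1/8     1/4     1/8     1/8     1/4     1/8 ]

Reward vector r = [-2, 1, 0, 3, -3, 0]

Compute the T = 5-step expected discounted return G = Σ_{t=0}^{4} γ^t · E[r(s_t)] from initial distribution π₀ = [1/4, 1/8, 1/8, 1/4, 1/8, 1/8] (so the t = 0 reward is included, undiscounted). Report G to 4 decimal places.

G = -0.3033

t=0: π = [0.2500, 0.1250, 0.1250, 0.2500, 0.1250, 0.1250], E[r] = 0.0000, γ^t·E[r] = 0.000000, running G = 0.000000
t=1: π = [0.1719, 0.1875, 0.1563, 0.1719, 0.1563, 0.1563], E[r] = -0.1094, γ^t·E[r] = -0.087500, running G = -0.087500
t=2: π = [0.1660, 0.1855, 0.1719, 0.1660, 0.1641, 0.1465], E[r] = -0.1406, γ^t·E[r] = -0.090000, running G = -0.177500
t=3: π = [0.1663, 0.1855, 0.1714, 0.1672, 0.1638, 0.1458], E[r] = -0.1367, γ^t·E[r] = -0.070000, running G = -0.247500
t=4: π = [0.1663, 0.1854, 0.1714, 0.1673, 0.1637, 0.1459], E[r] = -0.1362, γ^t·E[r] = -0.055788, running G = -0.303288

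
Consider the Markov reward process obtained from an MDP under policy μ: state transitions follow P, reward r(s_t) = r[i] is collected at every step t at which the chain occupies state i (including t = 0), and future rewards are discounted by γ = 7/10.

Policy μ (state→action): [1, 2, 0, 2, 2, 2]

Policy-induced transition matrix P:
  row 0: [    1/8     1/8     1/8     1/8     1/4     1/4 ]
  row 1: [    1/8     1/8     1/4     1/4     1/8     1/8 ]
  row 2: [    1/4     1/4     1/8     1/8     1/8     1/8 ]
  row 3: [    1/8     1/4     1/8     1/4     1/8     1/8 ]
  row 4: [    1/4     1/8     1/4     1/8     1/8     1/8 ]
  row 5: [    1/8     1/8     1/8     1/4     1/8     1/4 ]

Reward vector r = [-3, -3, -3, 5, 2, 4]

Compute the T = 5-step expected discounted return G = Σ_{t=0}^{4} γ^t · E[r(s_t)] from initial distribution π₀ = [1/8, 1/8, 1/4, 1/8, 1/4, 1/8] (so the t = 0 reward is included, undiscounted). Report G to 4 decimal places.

t=0: π = [0.1250, 0.1250, 0.2500, 0.1250, 0.2500, 0.1250], E[r] = 0.1250, γ^t·E[r] = 0.125000, running G = 0.125000
t=1: π = [0.1875, 0.1719, 0.1719, 0.1719, 0.1406, 0.1563], E[r] = 0.1719, γ^t·E[r] = 0.120313, running G = 0.245313
t=2: π = [0.1641, 0.1680, 0.1641, 0.1875, 0.1484, 0.1680], E[r] = 0.4180, γ^t·E[r] = 0.204805, running G = 0.450117
t=3: π = [0.1641, 0.1689, 0.1646, 0.1904, 0.1455, 0.1665], E[r] = 0.4165, γ^t·E[r] = 0.142861, running G = 0.592978
t=4: π = [0.1638, 0.1694, 0.1643, 0.1907, 0.1455, 0.1663], E[r] = 0.4177, γ^t·E[r] = 0.100281, running G = 0.693259

G = 0.6933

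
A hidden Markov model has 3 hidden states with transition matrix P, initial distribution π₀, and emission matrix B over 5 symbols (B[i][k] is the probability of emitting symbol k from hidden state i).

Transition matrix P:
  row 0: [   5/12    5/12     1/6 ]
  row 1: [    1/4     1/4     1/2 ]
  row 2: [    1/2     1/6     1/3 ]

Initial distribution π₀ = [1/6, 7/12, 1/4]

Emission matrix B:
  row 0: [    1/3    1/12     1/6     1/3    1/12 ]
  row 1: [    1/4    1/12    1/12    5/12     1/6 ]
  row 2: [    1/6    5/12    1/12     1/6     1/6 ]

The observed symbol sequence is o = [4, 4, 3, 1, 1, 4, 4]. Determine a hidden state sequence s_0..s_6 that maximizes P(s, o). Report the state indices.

path = [1, 2, 1, 2, 2, 2, 2]

t=0: δ = [1.389e-02, 9.722e-02, 4.167e-02]  (obs o_0=4)
t=1: δ = [2.025e-03, 4.051e-03, 8.102e-03]  ψ = [1, 1, 1]  (obs o_1=4)
t=2: δ = [1.350e-03, 5.626e-04, 4.501e-04]  ψ = [2, 2, 2]  (obs o_2=3)
t=3: δ = [4.689e-05, 4.689e-05, 1.172e-04]  ψ = [0, 0, 1]  (obs o_3=1)
t=4: δ = [4.884e-06, 1.628e-06, 1.628e-05]  ψ = [2, 0, 2]  (obs o_4=1)
t=5: δ = [6.783e-07, 4.522e-07, 9.044e-07]  ψ = [2, 2, 2]  (obs o_5=4)
t=6: δ = [3.768e-08, 4.711e-08, 5.025e-08]  ψ = [2, 0, 2]  (obs o_6=4)
backtrack: best end state = 2; path = [1, 2, 1, 2, 2, 2, 2]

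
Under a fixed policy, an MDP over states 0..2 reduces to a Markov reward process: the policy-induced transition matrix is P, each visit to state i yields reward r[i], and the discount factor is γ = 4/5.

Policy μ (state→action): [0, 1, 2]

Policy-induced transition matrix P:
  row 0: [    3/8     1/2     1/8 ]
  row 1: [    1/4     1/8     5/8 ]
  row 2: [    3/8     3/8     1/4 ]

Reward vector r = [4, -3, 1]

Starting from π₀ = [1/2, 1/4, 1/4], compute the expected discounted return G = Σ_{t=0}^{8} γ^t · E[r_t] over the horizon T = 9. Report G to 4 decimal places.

t=0: π = [0.5000, 0.2500, 0.2500], E[r] = 1.5000, γ^t·E[r] = 1.500000, running G = 1.500000
t=1: π = [0.3438, 0.3750, 0.2813], E[r] = 0.5313, γ^t·E[r] = 0.425000, running G = 1.925000
t=2: π = [0.3281, 0.3242, 0.3477], E[r] = 0.6875, γ^t·E[r] = 0.440000, running G = 2.365000
t=3: π = [0.3345, 0.3350, 0.3306], E[r] = 0.6636, γ^t·E[r] = 0.339750, running G = 2.704750
t=4: π = [0.3331, 0.3331, 0.3338], E[r] = 0.6671, γ^t·E[r] = 0.273250, running G = 2.978000
t=5: π = [0.3334, 0.3334, 0.3333], E[r] = 0.6666, γ^t·E[r] = 0.218433, running G = 3.196433
t=6: π = [0.3333, 0.3333, 0.3333], E[r] = 0.6667, γ^t·E[r] = 0.174765, running G = 3.371198
t=7: π = [0.3333, 0.3333, 0.3333], E[r] = 0.6667, γ^t·E[r] = 0.139810, running G = 3.511007
t=8: π = [0.3333, 0.3333, 0.3333], E[r] = 0.6667, γ^t·E[r] = 0.111848, running G = 3.622856

G = 3.6229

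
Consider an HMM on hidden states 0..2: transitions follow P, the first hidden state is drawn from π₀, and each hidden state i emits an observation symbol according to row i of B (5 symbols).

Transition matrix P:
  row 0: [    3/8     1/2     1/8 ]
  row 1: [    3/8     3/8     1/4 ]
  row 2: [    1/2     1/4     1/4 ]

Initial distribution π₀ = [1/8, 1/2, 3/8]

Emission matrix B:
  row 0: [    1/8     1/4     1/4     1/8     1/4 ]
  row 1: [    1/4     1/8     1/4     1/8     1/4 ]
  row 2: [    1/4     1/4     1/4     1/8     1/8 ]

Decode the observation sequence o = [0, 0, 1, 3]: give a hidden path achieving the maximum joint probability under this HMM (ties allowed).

t=0: δ = [1.562e-02, 1.250e-01, 9.375e-02]  (obs o_0=0)
t=1: δ = [5.859e-03, 1.172e-02, 7.812e-03]  ψ = [1, 1, 1]  (obs o_1=0)
t=2: δ = [1.099e-03, 5.493e-04, 7.324e-04]  ψ = [1, 1, 1]  (obs o_2=1)
t=3: δ = [5.150e-05, 6.866e-05, 2.289e-05]  ψ = [0, 0, 2]  (obs o_3=3)
backtrack: best end state = 1; path = [1, 1, 0, 1]

path = [1, 1, 0, 1]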